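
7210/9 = 801 + 1/9  =  801.11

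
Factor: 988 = 2^2*13^1 * 19^1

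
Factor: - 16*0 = 0^1 = 0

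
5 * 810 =4050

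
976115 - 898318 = 77797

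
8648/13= 665 + 3/13 = 665.23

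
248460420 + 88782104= 337242524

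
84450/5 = 16890  =  16890.00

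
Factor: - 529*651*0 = 0= 0^1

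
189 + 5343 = 5532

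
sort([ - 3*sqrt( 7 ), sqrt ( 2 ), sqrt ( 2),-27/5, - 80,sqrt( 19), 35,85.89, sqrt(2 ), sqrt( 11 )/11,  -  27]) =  [ - 80, - 27 , - 3*sqrt(7 ), - 27/5, sqrt( 11)/11, sqrt(2 ), sqrt(2 ),  sqrt ( 2 ), sqrt(19 ),35,85.89] 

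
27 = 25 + 2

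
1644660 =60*27411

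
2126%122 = 52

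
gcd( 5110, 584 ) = 146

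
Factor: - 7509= - 3^1* 2503^1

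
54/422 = 27/211 = 0.13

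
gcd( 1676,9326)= 2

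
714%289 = 136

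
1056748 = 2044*517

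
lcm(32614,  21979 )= 1011034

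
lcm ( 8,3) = 24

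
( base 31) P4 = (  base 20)1IJ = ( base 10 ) 779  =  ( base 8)1413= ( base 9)1055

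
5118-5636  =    -  518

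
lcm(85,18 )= 1530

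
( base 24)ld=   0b1000000101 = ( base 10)517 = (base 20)15h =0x205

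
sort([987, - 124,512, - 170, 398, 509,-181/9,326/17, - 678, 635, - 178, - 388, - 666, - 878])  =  [ - 878, - 678, - 666, - 388, - 178,-170,-124 , - 181/9,326/17, 398,509, 512,635,987 ] 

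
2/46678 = 1/23339= 0.00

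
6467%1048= 179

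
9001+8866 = 17867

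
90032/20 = 22508/5 = 4501.60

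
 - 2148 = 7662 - 9810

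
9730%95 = 40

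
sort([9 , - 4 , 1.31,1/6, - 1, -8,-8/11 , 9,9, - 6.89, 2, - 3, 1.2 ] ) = [ -8, - 6.89 , - 4, - 3 ,-1, - 8/11,1/6,  1.2 , 1.31 , 2,9, 9,9]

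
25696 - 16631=9065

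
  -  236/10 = - 24 + 2/5  =  - 23.60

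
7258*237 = 1720146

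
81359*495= 40272705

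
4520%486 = 146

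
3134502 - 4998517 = - 1864015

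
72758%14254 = 1488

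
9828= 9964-136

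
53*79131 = 4193943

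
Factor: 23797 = 53^1*449^1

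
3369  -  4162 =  - 793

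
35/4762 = 35/4762  =  0.01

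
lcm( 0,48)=0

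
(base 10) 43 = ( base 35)18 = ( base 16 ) 2B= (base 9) 47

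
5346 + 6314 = 11660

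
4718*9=42462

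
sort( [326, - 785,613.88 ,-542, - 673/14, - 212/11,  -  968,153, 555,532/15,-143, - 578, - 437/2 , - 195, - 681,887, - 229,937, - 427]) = [ - 968, - 785, - 681 , - 578, - 542, -427, - 229, - 437/2,  -  195, -143, - 673/14, - 212/11, 532/15,153 , 326, 555,  613.88,  887,937]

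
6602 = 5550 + 1052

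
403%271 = 132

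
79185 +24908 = 104093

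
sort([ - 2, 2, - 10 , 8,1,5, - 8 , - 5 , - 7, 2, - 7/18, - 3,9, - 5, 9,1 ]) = [ - 10, - 8, - 7, - 5, - 5, - 3,-2,-7/18,1,1, 2,2, 5, 8,9,9]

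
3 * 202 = 606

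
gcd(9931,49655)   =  9931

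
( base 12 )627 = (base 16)37F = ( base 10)895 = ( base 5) 12040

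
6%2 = 0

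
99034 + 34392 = 133426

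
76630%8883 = 5566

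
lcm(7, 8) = 56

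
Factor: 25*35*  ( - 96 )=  - 84000 = - 2^5 * 3^1*5^3*7^1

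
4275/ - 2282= - 2 + 289/2282 = - 1.87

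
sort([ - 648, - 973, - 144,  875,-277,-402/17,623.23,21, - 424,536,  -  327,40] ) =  [ - 973, - 648,  -  424,  -  327, -277,  -  144,-402/17, 21 , 40,536,623.23,875] 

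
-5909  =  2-5911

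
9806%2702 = 1700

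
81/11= 7 + 4/11  =  7.36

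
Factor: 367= 367^1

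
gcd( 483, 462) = 21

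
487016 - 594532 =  - 107516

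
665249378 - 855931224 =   -  190681846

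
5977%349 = 44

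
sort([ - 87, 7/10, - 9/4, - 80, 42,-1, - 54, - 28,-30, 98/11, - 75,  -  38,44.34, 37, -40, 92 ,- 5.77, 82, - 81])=[- 87, - 81, - 80,  -  75, - 54,- 40, - 38, - 30, - 28,- 5.77, - 9/4, - 1,7/10, 98/11, 37,42, 44.34,82,92] 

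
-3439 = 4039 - 7478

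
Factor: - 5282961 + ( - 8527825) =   -  2^1*11^1*29^1 * 21647^1 = -  13810786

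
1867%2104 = 1867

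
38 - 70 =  - 32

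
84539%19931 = 4815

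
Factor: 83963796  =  2^2*3^1*7^1 * 83^1*12043^1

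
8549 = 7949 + 600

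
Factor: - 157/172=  - 2^( - 2 )*43^( - 1 )*157^1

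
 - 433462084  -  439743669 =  - 873205753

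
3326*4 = 13304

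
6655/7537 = 6655/7537=0.88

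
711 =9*79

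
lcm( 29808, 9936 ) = 29808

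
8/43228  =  2/10807 = 0.00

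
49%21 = 7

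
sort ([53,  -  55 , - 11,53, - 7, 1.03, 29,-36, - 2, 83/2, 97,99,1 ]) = [ - 55, - 36, - 11, - 7, - 2,1,1.03 , 29,83/2, 53, 53,97, 99]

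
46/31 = 46/31 = 1.48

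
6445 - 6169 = 276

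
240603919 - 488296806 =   -  247692887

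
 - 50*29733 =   -  1486650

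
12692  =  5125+7567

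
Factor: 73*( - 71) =-5183 = - 71^1*73^1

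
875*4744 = 4151000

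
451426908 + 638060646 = 1089487554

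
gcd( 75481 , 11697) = 7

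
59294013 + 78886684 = 138180697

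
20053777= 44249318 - 24195541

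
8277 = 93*89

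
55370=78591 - 23221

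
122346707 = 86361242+35985465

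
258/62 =4+5/31 = 4.16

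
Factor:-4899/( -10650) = 2^( - 1)*5^(-2 ) *23^1= 23/50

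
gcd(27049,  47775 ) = 1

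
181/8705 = 181/8705 = 0.02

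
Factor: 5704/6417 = 2^3*3^( - 2) = 8/9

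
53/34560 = 53/34560 = 0.00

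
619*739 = 457441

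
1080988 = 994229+86759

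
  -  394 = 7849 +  - 8243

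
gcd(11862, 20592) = 18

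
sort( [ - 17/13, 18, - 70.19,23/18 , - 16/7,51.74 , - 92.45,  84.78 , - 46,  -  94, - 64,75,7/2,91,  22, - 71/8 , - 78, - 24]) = [ - 94, - 92.45, - 78 , - 70.19 , - 64, - 46, - 24,  -  71/8, - 16/7, - 17/13,23/18, 7/2,18 , 22,51.74, 75, 84.78,91] 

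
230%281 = 230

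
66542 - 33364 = 33178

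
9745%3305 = 3135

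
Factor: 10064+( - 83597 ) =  - 3^1*127^1*193^1  =  - 73533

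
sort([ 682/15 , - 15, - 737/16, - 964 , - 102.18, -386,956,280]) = [ -964,  -  386, - 102.18 , - 737/16,- 15 , 682/15,280,956]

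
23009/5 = 4601 + 4/5  =  4601.80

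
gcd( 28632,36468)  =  12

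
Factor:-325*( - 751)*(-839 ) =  - 204778925 =- 5^2*13^1 * 751^1 * 839^1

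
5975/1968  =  5975/1968  =  3.04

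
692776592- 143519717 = 549256875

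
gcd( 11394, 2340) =18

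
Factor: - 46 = -2^1*23^1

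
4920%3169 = 1751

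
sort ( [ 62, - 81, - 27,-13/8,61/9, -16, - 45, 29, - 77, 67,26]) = [ - 81, - 77, - 45, - 27, - 16,-13/8,61/9 , 26, 29, 62,67 ] 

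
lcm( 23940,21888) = 766080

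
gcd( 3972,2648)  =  1324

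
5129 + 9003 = 14132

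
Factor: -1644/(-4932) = 3^( - 1) = 1/3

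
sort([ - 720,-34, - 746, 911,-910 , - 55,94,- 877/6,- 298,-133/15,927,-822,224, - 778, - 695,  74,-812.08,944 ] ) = [-910,-822, -812.08, - 778, - 746,-720,- 695 , - 298, -877/6,  -  55,-34,-133/15, 74, 94,224, 911, 927,944 ] 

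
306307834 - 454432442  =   - 148124608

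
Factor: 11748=2^2*3^1*11^1*89^1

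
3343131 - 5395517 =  - 2052386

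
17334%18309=17334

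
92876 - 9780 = 83096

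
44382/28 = 22191/14=1585.07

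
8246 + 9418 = 17664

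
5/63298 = 5/63298 = 0.00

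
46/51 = 46/51=0.90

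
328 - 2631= -2303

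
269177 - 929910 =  - 660733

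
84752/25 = 84752/25 = 3390.08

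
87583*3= 262749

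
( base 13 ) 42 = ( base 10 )54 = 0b110110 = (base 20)2e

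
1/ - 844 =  - 1+ 843/844 =- 0.00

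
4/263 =4/263 = 0.02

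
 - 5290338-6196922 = - 11487260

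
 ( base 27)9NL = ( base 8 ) 16043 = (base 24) cc3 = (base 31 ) 7FB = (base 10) 7203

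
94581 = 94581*1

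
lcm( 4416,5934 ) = 189888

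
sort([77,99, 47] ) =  [47, 77,99]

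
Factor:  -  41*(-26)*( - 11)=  - 2^1*11^1*13^1*41^1=- 11726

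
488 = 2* 244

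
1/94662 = 1/94662 =0.00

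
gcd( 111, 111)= 111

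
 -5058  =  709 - 5767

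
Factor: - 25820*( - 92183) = 2380165060 = 2^2*5^1*7^1 * 13^1*1013^1*1291^1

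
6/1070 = 3/535 = 0.01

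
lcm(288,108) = 864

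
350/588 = 25/42 = 0.60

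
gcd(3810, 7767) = 3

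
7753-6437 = 1316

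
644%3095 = 644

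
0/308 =0 = 0.00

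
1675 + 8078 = 9753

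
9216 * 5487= 50568192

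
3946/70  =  1973/35 = 56.37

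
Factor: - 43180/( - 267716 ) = 5^1*31^( - 1) = 5/31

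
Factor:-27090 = - 2^1 * 3^2*5^1 *7^1 * 43^1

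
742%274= 194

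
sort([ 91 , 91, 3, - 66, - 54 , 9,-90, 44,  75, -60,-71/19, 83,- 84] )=[ - 90, - 84, - 66, - 60, - 54, - 71/19, 3, 9, 44,75, 83,  91, 91] 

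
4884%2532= 2352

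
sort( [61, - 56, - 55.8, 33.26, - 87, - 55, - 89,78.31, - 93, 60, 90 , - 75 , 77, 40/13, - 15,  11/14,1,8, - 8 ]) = [ - 93 ,- 89, - 87, - 75 , - 56, - 55.8 , - 55, - 15, - 8, 11/14 , 1,40/13,8, 33.26, 60,61, 77,  78.31, 90 ] 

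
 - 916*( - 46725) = 42800100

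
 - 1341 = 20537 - 21878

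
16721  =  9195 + 7526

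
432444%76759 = 48649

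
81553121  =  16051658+65501463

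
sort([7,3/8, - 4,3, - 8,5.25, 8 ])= [ - 8, - 4 , 3/8 , 3, 5.25,7,8] 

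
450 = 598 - 148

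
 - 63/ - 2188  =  63/2188 = 0.03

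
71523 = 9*7947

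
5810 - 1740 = 4070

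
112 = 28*4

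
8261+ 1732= 9993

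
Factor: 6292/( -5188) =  -11^2 * 13^1*1297^(  -  1) = -1573/1297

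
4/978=2/489 = 0.00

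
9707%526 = 239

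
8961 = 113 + 8848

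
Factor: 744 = 2^3 * 3^1*  31^1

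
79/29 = 79/29 = 2.72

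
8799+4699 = 13498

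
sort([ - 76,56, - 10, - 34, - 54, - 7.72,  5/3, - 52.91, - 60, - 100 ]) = [ - 100, - 76, - 60,-54, - 52.91,  -  34, - 10,  -  7.72, 5/3, 56]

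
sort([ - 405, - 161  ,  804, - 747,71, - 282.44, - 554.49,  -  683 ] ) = [ - 747, - 683, - 554.49, - 405,-282.44, - 161,71,804 ]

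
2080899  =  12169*171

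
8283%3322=1639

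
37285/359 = 103 + 308/359 = 103.86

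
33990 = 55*618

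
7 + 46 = 53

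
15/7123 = 15/7123 = 0.00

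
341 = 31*11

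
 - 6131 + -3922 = -10053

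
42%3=0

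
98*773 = 75754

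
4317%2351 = 1966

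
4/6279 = 4/6279 = 0.00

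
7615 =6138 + 1477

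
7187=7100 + 87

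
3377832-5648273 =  - 2270441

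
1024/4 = 256 = 256.00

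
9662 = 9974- 312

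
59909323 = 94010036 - 34100713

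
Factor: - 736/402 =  - 368/201= - 2^4*3^(-1 )*23^1 * 67^ ( - 1)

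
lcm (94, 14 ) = 658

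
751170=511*1470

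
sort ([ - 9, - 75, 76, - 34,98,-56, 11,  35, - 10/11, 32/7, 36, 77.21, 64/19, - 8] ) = [ - 75, - 56, - 34, - 9, - 8, - 10/11, 64/19, 32/7,11, 35,36, 76,77.21 , 98 ]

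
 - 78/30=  - 13/5 = - 2.60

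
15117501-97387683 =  - 82270182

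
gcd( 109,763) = 109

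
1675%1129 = 546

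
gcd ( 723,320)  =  1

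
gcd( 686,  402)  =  2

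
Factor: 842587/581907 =3^( - 1)*47^( - 1 )*4127^ ( - 1 )*842587^1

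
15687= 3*5229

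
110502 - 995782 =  -885280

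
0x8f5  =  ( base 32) 27l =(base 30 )2gd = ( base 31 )2bu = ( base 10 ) 2293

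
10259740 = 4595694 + 5664046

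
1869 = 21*89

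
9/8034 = 3/2678=0.00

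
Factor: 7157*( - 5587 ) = - 17^1*37^1*151^1*421^1 = - 39986159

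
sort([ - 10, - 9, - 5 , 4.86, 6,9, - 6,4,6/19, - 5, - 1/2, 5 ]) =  [ - 10, - 9, - 6, - 5, - 5, - 1/2, 6/19, 4,4.86, 5, 6, 9 ]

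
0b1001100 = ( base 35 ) 26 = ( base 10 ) 76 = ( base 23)37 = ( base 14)56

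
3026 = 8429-5403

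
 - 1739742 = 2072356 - 3812098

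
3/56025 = 1/18675 = 0.00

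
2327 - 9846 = -7519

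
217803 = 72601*3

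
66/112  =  33/56 = 0.59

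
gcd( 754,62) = 2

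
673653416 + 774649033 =1448302449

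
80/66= 1 + 7/33= 1.21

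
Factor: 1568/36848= 2/47 = 2^1*47^( - 1)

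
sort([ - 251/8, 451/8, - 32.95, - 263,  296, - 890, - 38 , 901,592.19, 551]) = [ - 890, - 263, - 38, - 32.95, - 251/8, 451/8,296 , 551,592.19, 901]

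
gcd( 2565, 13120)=5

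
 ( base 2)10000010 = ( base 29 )4E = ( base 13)A0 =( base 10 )130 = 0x82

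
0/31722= 0=0.00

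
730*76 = 55480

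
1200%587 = 26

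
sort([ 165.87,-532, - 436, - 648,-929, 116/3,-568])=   [ - 929,-648 , - 568,-532,-436 , 116/3, 165.87] 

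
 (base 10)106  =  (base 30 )3g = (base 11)97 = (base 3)10221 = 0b1101010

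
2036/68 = 29 + 16/17  =  29.94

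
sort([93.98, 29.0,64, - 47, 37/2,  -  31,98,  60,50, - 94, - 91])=[ - 94, - 91, - 47,-31,37/2,29.0, 50 , 60,64,93.98, 98 ]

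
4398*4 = 17592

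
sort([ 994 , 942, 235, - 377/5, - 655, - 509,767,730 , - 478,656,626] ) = [ - 655, - 509 ,  -  478, - 377/5 , 235,626,656,730,767, 942,  994]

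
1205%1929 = 1205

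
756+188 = 944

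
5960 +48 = 6008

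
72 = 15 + 57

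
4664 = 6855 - 2191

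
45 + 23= 68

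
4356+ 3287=7643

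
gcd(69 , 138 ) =69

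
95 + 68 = 163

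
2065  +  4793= 6858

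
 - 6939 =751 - 7690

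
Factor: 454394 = 2^1 * 67^1 * 3391^1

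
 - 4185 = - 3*1395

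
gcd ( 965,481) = 1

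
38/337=38/337  =  0.11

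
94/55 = 1 + 39/55= 1.71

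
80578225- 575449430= - 494871205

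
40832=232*176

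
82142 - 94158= - 12016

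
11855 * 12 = 142260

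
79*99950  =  7896050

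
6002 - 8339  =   - 2337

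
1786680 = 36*49630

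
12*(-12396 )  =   - 148752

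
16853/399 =42  +  5/21 = 42.24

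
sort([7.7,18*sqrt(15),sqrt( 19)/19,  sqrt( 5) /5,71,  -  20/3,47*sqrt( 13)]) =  [-20/3, sqrt ( 19)/19,sqrt( 5)/5, 7.7,18 * sqrt(15 ),71,47*sqrt ( 13)]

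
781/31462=781/31462 = 0.02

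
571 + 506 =1077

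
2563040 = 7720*332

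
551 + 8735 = 9286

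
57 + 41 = 98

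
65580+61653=127233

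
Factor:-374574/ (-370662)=383/379 = 379^(-1)*383^1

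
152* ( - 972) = - 147744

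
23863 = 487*49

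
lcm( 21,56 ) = 168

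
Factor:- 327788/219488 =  - 227/152 =- 2^( - 3)*19^( - 1 ) * 227^1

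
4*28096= 112384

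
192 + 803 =995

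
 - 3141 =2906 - 6047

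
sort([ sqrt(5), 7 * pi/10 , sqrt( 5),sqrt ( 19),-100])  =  [ - 100,7 *pi/10, sqrt( 5 ), sqrt(5), sqrt (19)]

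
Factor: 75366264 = 2^3*3^1*251^1*12511^1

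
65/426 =65/426 = 0.15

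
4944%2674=2270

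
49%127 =49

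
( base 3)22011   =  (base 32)6S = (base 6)1004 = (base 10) 220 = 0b11011100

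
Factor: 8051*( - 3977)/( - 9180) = 2^( - 2 )*3^(  -  3) * 5^( - 1 ) * 17^(-1 )*41^1 * 83^1*97^2 = 32018827/9180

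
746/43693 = 746/43693  =  0.02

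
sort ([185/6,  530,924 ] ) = [185/6, 530,  924 ]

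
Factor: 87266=2^1*43633^1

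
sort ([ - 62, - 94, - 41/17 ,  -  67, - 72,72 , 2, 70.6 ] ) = [ - 94,-72, - 67,  -  62, - 41/17, 2,  70.6,72 ] 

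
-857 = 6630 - 7487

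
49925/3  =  49925/3 = 16641.67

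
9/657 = 1/73 = 0.01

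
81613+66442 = 148055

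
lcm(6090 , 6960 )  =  48720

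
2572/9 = 2572/9  =  285.78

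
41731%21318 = 20413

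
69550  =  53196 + 16354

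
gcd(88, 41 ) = 1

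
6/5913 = 2/1971 =0.00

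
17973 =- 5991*( - 3) 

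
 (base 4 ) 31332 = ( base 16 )37E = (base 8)1576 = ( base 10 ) 894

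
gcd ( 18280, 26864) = 8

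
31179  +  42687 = 73866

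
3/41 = 3/41 = 0.07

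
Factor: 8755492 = 2^2*2188873^1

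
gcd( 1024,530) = 2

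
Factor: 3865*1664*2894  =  18612355840 = 2^8*5^1*13^1*773^1*1447^1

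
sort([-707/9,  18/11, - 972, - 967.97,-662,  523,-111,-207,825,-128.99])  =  [- 972  , - 967.97,- 662, -207,  -  128.99, - 111,-707/9,18/11,523, 825]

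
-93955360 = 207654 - 94163014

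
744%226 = 66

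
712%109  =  58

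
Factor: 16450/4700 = 2^(-1) * 7^1 = 7/2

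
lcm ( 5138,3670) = 25690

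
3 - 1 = 2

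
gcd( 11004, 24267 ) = 3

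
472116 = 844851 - 372735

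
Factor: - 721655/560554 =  - 2^(- 1)*5^1*11^1*13121^1*280277^ (- 1)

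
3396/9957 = 1132/3319=0.34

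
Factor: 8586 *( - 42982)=  -  2^2 *3^4* 53^1*21491^1  =  -369043452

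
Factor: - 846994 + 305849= - 5^1*11^1*9839^1 = - 541145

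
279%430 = 279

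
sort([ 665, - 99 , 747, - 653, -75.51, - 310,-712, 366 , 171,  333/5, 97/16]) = [- 712,-653 ,-310,- 99 , - 75.51,97/16 , 333/5, 171,366,665,747 ]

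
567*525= 297675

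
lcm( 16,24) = 48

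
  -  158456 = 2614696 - 2773152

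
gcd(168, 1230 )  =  6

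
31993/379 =84+157/379 = 84.41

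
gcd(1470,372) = 6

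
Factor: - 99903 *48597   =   - 3^2*97^1*167^1*33301^1 = - 4854986091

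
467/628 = 467/628=0.74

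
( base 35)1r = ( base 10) 62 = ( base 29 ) 24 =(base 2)111110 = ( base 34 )1s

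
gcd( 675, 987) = 3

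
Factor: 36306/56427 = 2^1 * 3^1 * 7^( - 1)*2017^1*2687^( - 1 ) = 12102/18809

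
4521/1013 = 4521/1013=4.46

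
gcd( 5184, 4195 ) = 1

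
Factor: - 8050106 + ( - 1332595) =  -9382701 =-3^1*3127567^1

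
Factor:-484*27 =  - 2^2*3^3 * 11^2 = - 13068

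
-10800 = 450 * ( -24)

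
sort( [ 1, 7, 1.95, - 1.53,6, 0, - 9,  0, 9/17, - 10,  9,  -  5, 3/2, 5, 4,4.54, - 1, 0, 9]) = [ - 10,-9 , - 5 , - 1.53  ,  -  1, 0, 0, 0  ,  9/17,  1  ,  3/2,1.95,4,  4.54, 5, 6, 7,9,9 ]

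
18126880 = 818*22160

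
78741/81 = 8749/9 = 972.11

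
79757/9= 8861+8/9 = 8861.89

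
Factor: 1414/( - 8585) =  - 14/85=- 2^1*5^( - 1 ) *7^1*17^ (  -  1)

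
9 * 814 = 7326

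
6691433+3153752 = 9845185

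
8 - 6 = 2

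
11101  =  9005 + 2096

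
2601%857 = 30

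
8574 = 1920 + 6654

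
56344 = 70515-14171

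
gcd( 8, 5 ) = 1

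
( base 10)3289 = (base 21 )79d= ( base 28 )45D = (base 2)110011011001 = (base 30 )3JJ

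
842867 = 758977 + 83890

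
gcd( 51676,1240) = 4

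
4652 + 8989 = 13641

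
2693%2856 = 2693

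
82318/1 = 82318 = 82318.00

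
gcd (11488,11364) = 4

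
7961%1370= 1111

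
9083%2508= 1559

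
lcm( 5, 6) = 30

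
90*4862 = 437580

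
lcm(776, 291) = 2328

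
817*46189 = 37736413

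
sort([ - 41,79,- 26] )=[-41,- 26, 79 ]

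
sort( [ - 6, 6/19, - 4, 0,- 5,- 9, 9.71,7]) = [ - 9, - 6,-5, - 4, 0, 6/19, 7,9.71] 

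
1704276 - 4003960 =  - 2299684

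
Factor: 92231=149^1 * 619^1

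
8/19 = 8/19= 0.42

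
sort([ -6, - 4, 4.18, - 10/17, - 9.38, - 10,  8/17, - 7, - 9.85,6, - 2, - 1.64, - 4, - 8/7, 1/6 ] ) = [ - 10 , -9.85, - 9.38, -7, - 6, - 4, - 4, - 2,- 1.64,  -  8/7,-10/17,1/6 , 8/17,4.18,6 ]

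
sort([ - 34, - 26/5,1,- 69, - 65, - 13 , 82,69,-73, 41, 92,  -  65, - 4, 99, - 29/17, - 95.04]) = [  -  95.04,-73,  -  69,-65, - 65, - 34, - 13,-26/5, - 4, - 29/17,  1, 41,69, 82,  92,99 ]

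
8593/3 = 2864  +  1/3 = 2864.33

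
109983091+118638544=228621635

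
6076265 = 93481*65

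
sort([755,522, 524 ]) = [ 522,524, 755] 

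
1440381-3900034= - 2459653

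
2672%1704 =968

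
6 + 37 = 43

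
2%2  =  0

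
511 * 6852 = 3501372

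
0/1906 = 0 = 0.00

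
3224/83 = 3224/83 = 38.84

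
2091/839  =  2  +  413/839=2.49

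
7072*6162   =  43577664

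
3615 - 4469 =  - 854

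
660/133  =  4+128/133 = 4.96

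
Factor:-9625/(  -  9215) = 1925/1843 = 5^2*7^1*11^1*19^ ( - 1) * 97^( - 1)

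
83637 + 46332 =129969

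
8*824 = 6592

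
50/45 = 10/9 = 1.11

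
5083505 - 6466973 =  - 1383468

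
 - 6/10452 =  - 1/1742 = -0.00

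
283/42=6+31/42 = 6.74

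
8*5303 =42424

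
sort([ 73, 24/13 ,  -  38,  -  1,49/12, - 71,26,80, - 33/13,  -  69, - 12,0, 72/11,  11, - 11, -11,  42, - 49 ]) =[ - 71,-69, - 49, - 38,  -  12,-11, -11, - 33/13, - 1,0,  24/13,49/12  ,  72/11,  11,26 , 42,73, 80 ]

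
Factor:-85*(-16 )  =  1360 = 2^4*5^1*17^1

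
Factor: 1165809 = 3^1*17^1*22859^1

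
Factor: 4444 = 2^2*11^1 * 101^1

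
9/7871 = 9/7871 = 0.00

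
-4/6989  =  -1+6985/6989 =-0.00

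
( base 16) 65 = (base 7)203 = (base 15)6b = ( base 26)3n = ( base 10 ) 101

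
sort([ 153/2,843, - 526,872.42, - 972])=[ - 972, - 526,  153/2, 843,  872.42]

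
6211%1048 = 971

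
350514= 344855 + 5659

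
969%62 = 39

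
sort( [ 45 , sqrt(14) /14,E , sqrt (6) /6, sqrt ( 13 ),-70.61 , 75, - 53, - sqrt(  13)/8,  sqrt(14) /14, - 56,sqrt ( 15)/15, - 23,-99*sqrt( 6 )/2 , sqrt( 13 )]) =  [ -99*sqrt( 6) /2, - 70.61, - 56,  -  53, - 23, - sqrt (13)/8,sqrt (15 ) /15, sqrt ( 14)/14,sqrt ( 14)/14, sqrt ( 6)/6,E, sqrt( 13), sqrt ( 13 ), 45,75] 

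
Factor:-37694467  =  -149^1*252983^1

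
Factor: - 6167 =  - 7^1*881^1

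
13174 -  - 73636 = 86810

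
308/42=7 +1/3= 7.33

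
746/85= 8 + 66/85 = 8.78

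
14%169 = 14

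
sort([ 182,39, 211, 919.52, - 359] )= [  -  359, 39 , 182, 211,919.52]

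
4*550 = 2200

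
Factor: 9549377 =1069^1*8933^1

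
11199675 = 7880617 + 3319058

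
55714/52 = 27857/26 = 1071.42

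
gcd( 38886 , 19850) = 2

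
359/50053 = 359/50053=0.01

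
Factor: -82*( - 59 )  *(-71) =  - 343498 = -2^1*41^1*59^1*71^1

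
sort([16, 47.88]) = [ 16 , 47.88]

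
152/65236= 38/16309=0.00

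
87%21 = 3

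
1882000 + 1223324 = 3105324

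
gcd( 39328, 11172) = 4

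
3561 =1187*3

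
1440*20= 28800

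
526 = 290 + 236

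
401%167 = 67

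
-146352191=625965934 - 772318125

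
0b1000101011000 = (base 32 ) 4ao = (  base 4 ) 1011120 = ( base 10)4440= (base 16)1158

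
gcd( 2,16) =2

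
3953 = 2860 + 1093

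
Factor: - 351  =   - 3^3*13^1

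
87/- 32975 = -87/32975 = - 0.00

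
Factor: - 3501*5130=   -2^1*3^5*5^1*19^1*389^1 =- 17960130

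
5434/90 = 2717/45 = 60.38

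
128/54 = 2+10/27 = 2.37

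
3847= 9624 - 5777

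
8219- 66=8153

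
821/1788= 821/1788 = 0.46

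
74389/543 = 136  +  541/543= 137.00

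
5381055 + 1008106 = 6389161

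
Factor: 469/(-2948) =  - 2^( - 2 ) * 7^1*11^( - 1 ) = -7/44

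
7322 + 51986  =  59308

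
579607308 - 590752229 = -11144921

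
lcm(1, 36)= 36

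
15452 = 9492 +5960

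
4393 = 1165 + 3228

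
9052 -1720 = 7332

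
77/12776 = 77/12776 =0.01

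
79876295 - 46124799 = 33751496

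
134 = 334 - 200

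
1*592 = 592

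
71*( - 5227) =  - 371117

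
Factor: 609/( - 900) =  - 203/300= -2^( - 2 )  *3^( - 1)*5^( - 2) * 7^1*29^1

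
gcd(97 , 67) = 1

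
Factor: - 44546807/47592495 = -3^( - 3) * 5^( - 1)*167^( - 1)*2111^( - 1)*4349^1*10243^1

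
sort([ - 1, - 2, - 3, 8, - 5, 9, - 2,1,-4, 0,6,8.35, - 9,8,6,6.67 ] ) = [ - 9, - 5, - 4,-3, - 2,  -  2, - 1,0,1,6 , 6,6.67,8,  8,8.35,9 ]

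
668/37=668/37 = 18.05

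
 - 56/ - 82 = 28/41 = 0.68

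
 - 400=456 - 856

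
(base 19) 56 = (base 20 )51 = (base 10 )101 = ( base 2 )1100101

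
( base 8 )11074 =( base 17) G2A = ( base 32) 4hs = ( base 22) 9e4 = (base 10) 4668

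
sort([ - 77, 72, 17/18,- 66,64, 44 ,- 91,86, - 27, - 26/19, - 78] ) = [ - 91, - 78, - 77, - 66, - 27,-26/19,17/18, 44,64,72,86 ] 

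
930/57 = 310/19 = 16.32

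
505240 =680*743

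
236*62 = 14632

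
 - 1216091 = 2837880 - 4053971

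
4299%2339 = 1960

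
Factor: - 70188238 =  - 2^1  *  149^1 *317^1*743^1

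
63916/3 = 21305 + 1/3 = 21305.33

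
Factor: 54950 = 2^1*5^2*7^1*157^1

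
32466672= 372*87276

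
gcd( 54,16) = 2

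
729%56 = 1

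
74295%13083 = 8880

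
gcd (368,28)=4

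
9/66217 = 9/66217= 0.00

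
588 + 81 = 669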